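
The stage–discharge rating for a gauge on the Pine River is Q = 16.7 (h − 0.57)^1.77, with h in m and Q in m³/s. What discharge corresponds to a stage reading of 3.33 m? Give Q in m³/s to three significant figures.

Q = 16.7 × (3.33 − 0.57)^1.77 = 16.7 × 2.76^1.77 = 100.7 m³/s

101 m³/s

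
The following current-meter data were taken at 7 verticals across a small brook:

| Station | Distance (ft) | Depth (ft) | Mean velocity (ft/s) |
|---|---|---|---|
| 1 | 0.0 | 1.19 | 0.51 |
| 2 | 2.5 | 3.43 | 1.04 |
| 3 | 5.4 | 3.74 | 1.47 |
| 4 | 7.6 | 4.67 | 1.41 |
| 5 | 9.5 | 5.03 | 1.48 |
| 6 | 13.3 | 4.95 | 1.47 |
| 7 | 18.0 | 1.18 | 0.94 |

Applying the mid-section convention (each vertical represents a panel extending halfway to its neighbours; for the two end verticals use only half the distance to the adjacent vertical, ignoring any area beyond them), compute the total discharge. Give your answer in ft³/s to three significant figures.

92.7 ft³/s

w_1 = (2.5 − 0.0)/2 = 1.25 ft; q_1 = 0.51 × 1.19 × 1.25 = 0.7586 ft³/s
w_2 = (5.4 − 0.0)/2 = 2.7 ft; q_2 = 1.04 × 3.43 × 2.7 = 9.631 ft³/s
w_3 = (7.6 − 2.5)/2 = 2.55 ft; q_3 = 1.47 × 3.74 × 2.55 = 14.02 ft³/s
w_4 = (9.5 − 5.4)/2 = 2.05 ft; q_4 = 1.41 × 4.67 × 2.05 = 13.50 ft³/s
w_5 = (13.3 − 7.6)/2 = 2.85 ft; q_5 = 1.48 × 5.03 × 2.85 = 21.22 ft³/s
w_6 = (18.0 − 9.5)/2 = 4.25 ft; q_6 = 1.47 × 4.95 × 4.25 = 30.93 ft³/s
w_7 = (18.0 − 13.3)/2 = 2.35 ft; q_7 = 0.94 × 1.18 × 2.35 = 2.607 ft³/s
Q = Σ qᵢ = 92.66 ft³/s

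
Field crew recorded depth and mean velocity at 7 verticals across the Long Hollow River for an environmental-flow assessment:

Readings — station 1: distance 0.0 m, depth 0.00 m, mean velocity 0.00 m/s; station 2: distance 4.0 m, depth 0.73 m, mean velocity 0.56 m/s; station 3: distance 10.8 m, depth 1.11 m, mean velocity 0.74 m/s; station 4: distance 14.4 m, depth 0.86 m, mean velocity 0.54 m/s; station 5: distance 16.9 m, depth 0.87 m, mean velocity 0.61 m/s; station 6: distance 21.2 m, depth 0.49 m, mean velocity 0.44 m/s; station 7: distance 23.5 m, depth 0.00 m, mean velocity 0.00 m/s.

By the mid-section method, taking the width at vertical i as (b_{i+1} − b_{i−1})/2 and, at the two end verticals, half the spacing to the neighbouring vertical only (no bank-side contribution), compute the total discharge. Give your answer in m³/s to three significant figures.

w_2 = (10.8 − 0.0)/2 = 5.4 m; q_2 = 0.56 × 0.73 × 5.4 = 2.208 m³/s
w_3 = (14.4 − 4.0)/2 = 5.2 m; q_3 = 0.74 × 1.11 × 5.2 = 4.271 m³/s
w_4 = (16.9 − 10.8)/2 = 3.05 m; q_4 = 0.54 × 0.86 × 3.05 = 1.416 m³/s
w_5 = (21.2 − 14.4)/2 = 3.4 m; q_5 = 0.61 × 0.87 × 3.4 = 1.804 m³/s
w_6 = (23.5 − 16.9)/2 = 3.3 m; q_6 = 0.44 × 0.49 × 3.3 = 0.7115 m³/s
Stations 1, 7 contribute zero (depth or velocity is 0).
Q = Σ qᵢ = 10.41 m³/s

10.4 m³/s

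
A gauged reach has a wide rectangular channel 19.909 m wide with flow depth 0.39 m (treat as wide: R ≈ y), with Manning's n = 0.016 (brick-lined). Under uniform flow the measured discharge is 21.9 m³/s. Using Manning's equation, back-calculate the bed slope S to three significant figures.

0.00715

A = b·y = 19.909 × 0.39 = 7.765 m²
Wide channel: R ≈ y = 0.39 m
S = (Q·n / (1·A·R^(2/3)))² = (21.9×0.016 / (1×7.765×0.5338))² = 0.007147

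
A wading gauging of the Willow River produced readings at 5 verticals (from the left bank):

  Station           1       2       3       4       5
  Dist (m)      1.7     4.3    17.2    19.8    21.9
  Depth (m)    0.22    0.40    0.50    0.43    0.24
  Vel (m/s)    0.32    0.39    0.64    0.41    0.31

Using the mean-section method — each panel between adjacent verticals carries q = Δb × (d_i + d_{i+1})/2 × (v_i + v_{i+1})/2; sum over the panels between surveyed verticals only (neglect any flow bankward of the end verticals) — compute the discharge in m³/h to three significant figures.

Panel 1-2: Δb = 2.6 m, d̄ = (0.22+0.40)/2 = 0.31, v̄ = (0.32+0.39)/2 = 0.355 → q = 2.6×0.31×0.355 = 0.2861 m³/s
Panel 2-3: Δb = 12.9 m, d̄ = (0.40+0.50)/2 = 0.45, v̄ = (0.39+0.64)/2 = 0.515 → q = 12.9×0.45×0.515 = 2.990 m³/s
Panel 3-4: Δb = 2.6 m, d̄ = (0.50+0.43)/2 = 0.465, v̄ = (0.64+0.41)/2 = 0.525 → q = 2.6×0.465×0.525 = 0.6347 m³/s
Panel 4-5: Δb = 2.1 m, d̄ = (0.43+0.24)/2 = 0.335, v̄ = (0.41+0.31)/2 = 0.36 → q = 2.1×0.335×0.36 = 0.2533 m³/s
Q = Σ q = 4.164 m³/s
= 4.164 × 3600 = 14990 m³/h

15000 m³/h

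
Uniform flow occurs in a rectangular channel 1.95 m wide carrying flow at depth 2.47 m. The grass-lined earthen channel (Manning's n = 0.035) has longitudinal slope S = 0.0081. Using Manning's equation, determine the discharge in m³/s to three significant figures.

9.76 m³/s

A = b·y = 1.95 × 2.47 = 4.817 m²
P = b + 2y = 1.95 + 2×2.47 = 6.890 m
R = A/P = 4.817/6.890 = 0.6991 m
Q = (1/n)·A·R^(2/3)·S^(1/2) = (1/0.035) × 4.817 × 0.6991^(2/3) × 0.0081^(1/2) = 9.755 m³/s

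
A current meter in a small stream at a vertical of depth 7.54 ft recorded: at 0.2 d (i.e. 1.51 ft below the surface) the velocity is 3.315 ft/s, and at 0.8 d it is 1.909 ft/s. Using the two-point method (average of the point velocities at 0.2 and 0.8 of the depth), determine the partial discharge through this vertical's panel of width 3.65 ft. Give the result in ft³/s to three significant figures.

v̄ = (3.315 + 1.909) / 2 = 2.612 ft/s
q = v̄ × d × w = 2.612 × 7.54 × 3.65 = 71.88 ft³/s

71.9 ft³/s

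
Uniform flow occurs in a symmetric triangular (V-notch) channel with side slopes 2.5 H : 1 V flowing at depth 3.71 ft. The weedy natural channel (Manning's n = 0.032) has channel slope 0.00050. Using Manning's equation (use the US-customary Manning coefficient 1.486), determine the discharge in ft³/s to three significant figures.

51.3 ft³/s

A = z·y² = 2.5×3.71² = 34.41 ft²
P = 2y√(1+z²) = 2×3.71×√(1+2.5²) = 19.98 ft
R = A/P = 34.41/19.98 = 1.722 ft
Q = (1.486/n)·A·R^(2/3)·S^(1/2) = (1.486/0.032) × 34.41 × 1.722^(2/3) × 0.00050^(1/2) = 51.34 ft³/s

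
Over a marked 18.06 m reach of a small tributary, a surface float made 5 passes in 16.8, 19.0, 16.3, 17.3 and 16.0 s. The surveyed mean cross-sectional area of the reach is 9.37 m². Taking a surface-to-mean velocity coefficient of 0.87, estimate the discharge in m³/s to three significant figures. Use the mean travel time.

8.62 m³/s

t̄ = (16.8 + 19.0 + 16.3 + 17.3 + 16.0) / 5 = 17.08 s
v_surface = L / t̄ = 18.06 / 17.08 = 1.057 m/s
v_mean = 0.87 × 1.057 = 0.9199 m/s
Q = A × v_mean = 9.37 × 0.9199 = 8.620 m³/s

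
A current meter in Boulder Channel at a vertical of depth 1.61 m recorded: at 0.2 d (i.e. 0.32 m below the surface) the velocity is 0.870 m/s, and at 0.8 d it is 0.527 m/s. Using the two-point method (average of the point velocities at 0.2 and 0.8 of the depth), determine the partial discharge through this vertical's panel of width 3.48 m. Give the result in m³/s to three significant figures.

v̄ = (0.870 + 0.527) / 2 = 0.6985 m/s
q = v̄ × d × w = 0.6985 × 1.61 × 3.48 = 3.914 m³/s

3.91 m³/s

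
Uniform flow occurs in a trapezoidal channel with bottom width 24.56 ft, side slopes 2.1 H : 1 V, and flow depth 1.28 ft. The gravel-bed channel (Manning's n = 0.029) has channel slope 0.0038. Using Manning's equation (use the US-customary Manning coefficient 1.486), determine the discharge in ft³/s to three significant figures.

A = (b + z·y)·y = (24.56 + 2.1×1.28)×1.28 = 34.88 ft²
P = b + 2y√(1+z²) = 24.56 + 2×1.28×√(1+2.1²) = 30.51 ft
R = A/P = 34.88/30.51 = 1.143 ft
Q = (1.486/n)·A·R^(2/3)·S^(1/2) = (1.486/0.029) × 34.88 × 1.143^(2/3) × 0.0038^(1/2) = 120.4 ft³/s

120 ft³/s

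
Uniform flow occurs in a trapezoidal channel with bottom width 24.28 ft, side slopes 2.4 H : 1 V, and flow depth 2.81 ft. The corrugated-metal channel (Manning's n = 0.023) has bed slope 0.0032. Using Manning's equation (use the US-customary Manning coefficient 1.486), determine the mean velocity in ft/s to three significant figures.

A = (b + z·y)·y = (24.28 + 2.4×2.81)×2.81 = 87.18 ft²
P = b + 2y√(1+z²) = 24.28 + 2×2.81×√(1+2.4²) = 38.89 ft
R = A/P = 87.18/38.89 = 2.242 ft
Q = (1.486/n)·A·R^(2/3)·S^(1/2) = (1.486/0.023) × 87.18 × 2.242^(2/3) × 0.0032^(1/2) = 545.7 ft³/s
V = Q/A = 545.7/87.18 = 6.260 ft/s

6.26 ft/s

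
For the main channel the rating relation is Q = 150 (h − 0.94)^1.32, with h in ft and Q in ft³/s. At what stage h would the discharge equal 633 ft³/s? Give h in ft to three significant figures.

h − h₀ = (Q/C)^(1/b) = (633/150)^(1/1.32) = 2.977 ft
h = 0.94 + 2.977 = 3.917 ft

3.92 ft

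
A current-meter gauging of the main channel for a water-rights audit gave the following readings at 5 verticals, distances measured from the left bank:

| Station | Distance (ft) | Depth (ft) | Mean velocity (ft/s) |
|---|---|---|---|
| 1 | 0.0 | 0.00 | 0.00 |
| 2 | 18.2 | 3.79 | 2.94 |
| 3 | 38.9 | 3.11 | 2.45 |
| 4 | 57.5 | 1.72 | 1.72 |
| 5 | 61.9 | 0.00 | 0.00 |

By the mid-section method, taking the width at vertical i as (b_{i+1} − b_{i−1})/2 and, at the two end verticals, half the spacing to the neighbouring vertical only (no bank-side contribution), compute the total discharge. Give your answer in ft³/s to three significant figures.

w_2 = (38.9 − 0.0)/2 = 19.45 ft; q_2 = 2.94 × 3.79 × 19.45 = 216.7 ft³/s
w_3 = (57.5 − 18.2)/2 = 19.65 ft; q_3 = 2.45 × 3.11 × 19.65 = 149.7 ft³/s
w_4 = (61.9 − 38.9)/2 = 11.5 ft; q_4 = 1.72 × 1.72 × 11.5 = 34.02 ft³/s
Stations 1, 5 contribute zero (depth or velocity is 0).
Q = Σ qᵢ = 400.5 ft³/s

400 ft³/s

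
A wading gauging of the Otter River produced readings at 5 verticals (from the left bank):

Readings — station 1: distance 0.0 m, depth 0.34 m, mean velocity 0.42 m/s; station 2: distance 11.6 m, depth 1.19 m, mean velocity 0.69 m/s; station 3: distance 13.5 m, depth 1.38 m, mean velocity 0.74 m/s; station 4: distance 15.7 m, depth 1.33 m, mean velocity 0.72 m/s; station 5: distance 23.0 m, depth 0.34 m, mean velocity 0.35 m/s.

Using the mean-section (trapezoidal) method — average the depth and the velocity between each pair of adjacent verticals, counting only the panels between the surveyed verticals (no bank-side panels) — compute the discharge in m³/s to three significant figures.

12.1 m³/s

Panel 1-2: Δb = 11.6 m, d̄ = (0.34+1.19)/2 = 0.765, v̄ = (0.42+0.69)/2 = 0.555 → q = 11.6×0.765×0.555 = 4.925 m³/s
Panel 2-3: Δb = 1.9 m, d̄ = (1.19+1.38)/2 = 1.285, v̄ = (0.69+0.74)/2 = 0.715 → q = 1.9×1.285×0.715 = 1.746 m³/s
Panel 3-4: Δb = 2.2 m, d̄ = (1.38+1.33)/2 = 1.355, v̄ = (0.74+0.72)/2 = 0.73 → q = 2.2×1.355×0.73 = 2.176 m³/s
Panel 4-5: Δb = 7.3 m, d̄ = (1.33+0.34)/2 = 0.835, v̄ = (0.72+0.35)/2 = 0.535 → q = 7.3×0.835×0.535 = 3.261 m³/s
Q = Σ q = 12.11 m³/s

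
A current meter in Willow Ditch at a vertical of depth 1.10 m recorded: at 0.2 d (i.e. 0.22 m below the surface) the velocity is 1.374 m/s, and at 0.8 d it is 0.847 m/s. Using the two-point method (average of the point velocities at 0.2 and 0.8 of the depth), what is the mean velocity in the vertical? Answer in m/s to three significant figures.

1.11 m/s

v̄ = (1.374 + 0.847) / 2 = 1.111 m/s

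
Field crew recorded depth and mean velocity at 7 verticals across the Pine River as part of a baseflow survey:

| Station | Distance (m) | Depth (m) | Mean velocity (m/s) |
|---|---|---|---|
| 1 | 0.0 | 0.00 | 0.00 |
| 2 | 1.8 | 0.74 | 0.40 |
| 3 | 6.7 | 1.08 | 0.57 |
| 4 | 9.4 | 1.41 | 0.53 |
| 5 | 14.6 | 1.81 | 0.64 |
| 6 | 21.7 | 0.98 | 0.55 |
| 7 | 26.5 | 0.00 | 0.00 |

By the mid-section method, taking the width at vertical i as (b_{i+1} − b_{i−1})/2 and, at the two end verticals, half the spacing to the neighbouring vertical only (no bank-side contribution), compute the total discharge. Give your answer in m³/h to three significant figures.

w_2 = (6.7 − 0.0)/2 = 3.35 m; q_2 = 0.40 × 0.74 × 3.35 = 0.9916 m³/s
w_3 = (9.4 − 1.8)/2 = 3.8 m; q_3 = 0.57 × 1.08 × 3.8 = 2.339 m³/s
w_4 = (14.6 − 6.7)/2 = 3.95 m; q_4 = 0.53 × 1.41 × 3.95 = 2.952 m³/s
w_5 = (21.7 − 9.4)/2 = 6.15 m; q_5 = 0.64 × 1.81 × 6.15 = 7.124 m³/s
w_6 = (26.5 − 14.6)/2 = 5.95 m; q_6 = 0.55 × 0.98 × 5.95 = 3.207 m³/s
Stations 1, 7 contribute zero (depth or velocity is 0).
Q = Σ qᵢ = 16.61 m³/s
= 16.61 × 3600 = 59810 m³/h

59800 m³/h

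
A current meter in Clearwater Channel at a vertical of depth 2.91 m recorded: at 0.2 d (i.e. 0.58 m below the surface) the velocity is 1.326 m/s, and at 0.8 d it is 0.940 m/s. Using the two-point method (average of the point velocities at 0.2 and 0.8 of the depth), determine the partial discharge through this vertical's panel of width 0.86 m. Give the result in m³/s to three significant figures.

v̄ = (1.326 + 0.940) / 2 = 1.133 m/s
q = v̄ × d × w = 1.133 × 2.91 × 0.86 = 2.835 m³/s

2.84 m³/s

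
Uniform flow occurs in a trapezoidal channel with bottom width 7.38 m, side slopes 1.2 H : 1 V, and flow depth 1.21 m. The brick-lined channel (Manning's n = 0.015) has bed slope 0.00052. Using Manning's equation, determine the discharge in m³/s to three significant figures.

15.8 m³/s

A = (b + z·y)·y = (7.38 + 1.2×1.21)×1.21 = 10.69 m²
P = b + 2y√(1+z²) = 7.38 + 2×1.21×√(1+1.2²) = 11.16 m
R = A/P = 10.69/11.16 = 0.9576 m
Q = (1/n)·A·R^(2/3)·S^(1/2) = (1/0.015) × 10.69 × 0.9576^(2/3) × 0.00052^(1/2) = 15.78 m³/s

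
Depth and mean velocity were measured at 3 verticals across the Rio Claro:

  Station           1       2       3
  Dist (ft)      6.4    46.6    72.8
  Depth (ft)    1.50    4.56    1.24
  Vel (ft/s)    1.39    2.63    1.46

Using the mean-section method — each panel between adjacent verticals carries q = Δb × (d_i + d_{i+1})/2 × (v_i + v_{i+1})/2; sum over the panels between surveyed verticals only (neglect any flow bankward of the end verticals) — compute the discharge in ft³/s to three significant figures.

Panel 1-2: Δb = 40.2 ft, d̄ = (1.50+4.56)/2 = 3.03, v̄ = (1.39+2.63)/2 = 2.01 → q = 40.2×3.03×2.01 = 244.8 ft³/s
Panel 2-3: Δb = 26.2 ft, d̄ = (4.56+1.24)/2 = 2.9, v̄ = (2.63+1.46)/2 = 2.045 → q = 26.2×2.9×2.045 = 155.4 ft³/s
Q = Σ q = 400.2 ft³/s

400 ft³/s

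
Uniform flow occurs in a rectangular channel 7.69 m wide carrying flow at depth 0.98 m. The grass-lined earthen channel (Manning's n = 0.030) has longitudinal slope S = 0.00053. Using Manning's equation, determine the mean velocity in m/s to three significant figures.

A = b·y = 7.69 × 0.98 = 7.536 m²
P = b + 2y = 7.69 + 2×0.98 = 9.650 m
R = A/P = 7.536/9.650 = 0.7810 m
Q = (1/n)·A·R^(2/3)·S^(1/2) = (1/0.030) × 7.536 × 0.7810^(2/3) × 0.00053^(1/2) = 4.904 m³/s
V = Q/A = 4.904/7.536 = 0.6508 m/s

0.651 m/s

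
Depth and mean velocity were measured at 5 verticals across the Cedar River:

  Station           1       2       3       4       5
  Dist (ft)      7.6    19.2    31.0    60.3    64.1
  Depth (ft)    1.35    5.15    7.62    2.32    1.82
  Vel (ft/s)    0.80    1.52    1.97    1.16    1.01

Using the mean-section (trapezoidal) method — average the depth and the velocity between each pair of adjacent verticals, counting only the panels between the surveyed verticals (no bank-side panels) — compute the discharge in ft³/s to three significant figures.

412 ft³/s

Panel 1-2: Δb = 11.6 ft, d̄ = (1.35+5.15)/2 = 3.25, v̄ = (0.80+1.52)/2 = 1.16 → q = 11.6×3.25×1.16 = 43.73 ft³/s
Panel 2-3: Δb = 11.8 ft, d̄ = (5.15+7.62)/2 = 6.385, v̄ = (1.52+1.97)/2 = 1.745 → q = 11.8×6.385×1.745 = 131.5 ft³/s
Panel 3-4: Δb = 29.3 ft, d̄ = (7.62+2.32)/2 = 4.97, v̄ = (1.97+1.16)/2 = 1.565 → q = 29.3×4.97×1.565 = 227.9 ft³/s
Panel 4-5: Δb = 3.8 ft, d̄ = (2.32+1.82)/2 = 2.07, v̄ = (1.16+1.01)/2 = 1.085 → q = 3.8×2.07×1.085 = 8.535 ft³/s
Q = Σ q = 411.6 ft³/s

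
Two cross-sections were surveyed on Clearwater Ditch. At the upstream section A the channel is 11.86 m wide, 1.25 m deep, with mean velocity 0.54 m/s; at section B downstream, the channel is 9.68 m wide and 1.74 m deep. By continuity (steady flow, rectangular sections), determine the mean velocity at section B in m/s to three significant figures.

Q = A₁V₁ = (11.86×1.25) × 0.54 = 8.006 m³/s
A₂ = 9.68 × 1.74 = 16.84 m²
V₂ = Q/A₂ = 8.006/16.84 = 0.4753 m/s

0.475 m/s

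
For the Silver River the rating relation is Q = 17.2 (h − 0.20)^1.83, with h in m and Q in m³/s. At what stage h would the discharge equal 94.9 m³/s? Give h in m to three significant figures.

h − h₀ = (Q/C)^(1/b) = (94.9/17.2)^(1/1.83) = 2.543 m
h = 0.20 + 2.543 = 2.743 m

2.74 m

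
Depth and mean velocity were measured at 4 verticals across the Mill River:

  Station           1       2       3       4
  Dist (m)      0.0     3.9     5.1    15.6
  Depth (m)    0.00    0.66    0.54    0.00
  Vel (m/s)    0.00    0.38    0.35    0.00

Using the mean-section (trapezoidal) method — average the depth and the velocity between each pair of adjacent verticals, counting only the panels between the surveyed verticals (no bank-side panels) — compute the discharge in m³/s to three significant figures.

Panel 1-2: Δb = 3.9 m, d̄ = (0.00+0.66)/2 = 0.33, v̄ = (0.00+0.38)/2 = 0.19 → q = 3.9×0.33×0.19 = 0.2445 m³/s
Panel 2-3: Δb = 1.2 m, d̄ = (0.66+0.54)/2 = 0.6, v̄ = (0.38+0.35)/2 = 0.365 → q = 1.2×0.6×0.365 = 0.2628 m³/s
Panel 3-4: Δb = 10.5 m, d̄ = (0.54+0.00)/2 = 0.27, v̄ = (0.35+0.00)/2 = 0.175 → q = 10.5×0.27×0.175 = 0.4961 m³/s
Q = Σ q = 1.003 m³/s

1.00 m³/s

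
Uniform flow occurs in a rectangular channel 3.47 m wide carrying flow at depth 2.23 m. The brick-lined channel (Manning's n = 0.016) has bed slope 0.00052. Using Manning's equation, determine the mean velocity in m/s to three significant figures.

A = b·y = 3.47 × 2.23 = 7.738 m²
P = b + 2y = 3.47 + 2×2.23 = 7.930 m
R = A/P = 7.738/7.930 = 0.9758 m
Q = (1/n)·A·R^(2/3)·S^(1/2) = (1/0.016) × 7.738 × 0.9758^(2/3) × 0.00052^(1/2) = 10.85 m³/s
V = Q/A = 10.85/7.738 = 1.402 m/s

1.40 m/s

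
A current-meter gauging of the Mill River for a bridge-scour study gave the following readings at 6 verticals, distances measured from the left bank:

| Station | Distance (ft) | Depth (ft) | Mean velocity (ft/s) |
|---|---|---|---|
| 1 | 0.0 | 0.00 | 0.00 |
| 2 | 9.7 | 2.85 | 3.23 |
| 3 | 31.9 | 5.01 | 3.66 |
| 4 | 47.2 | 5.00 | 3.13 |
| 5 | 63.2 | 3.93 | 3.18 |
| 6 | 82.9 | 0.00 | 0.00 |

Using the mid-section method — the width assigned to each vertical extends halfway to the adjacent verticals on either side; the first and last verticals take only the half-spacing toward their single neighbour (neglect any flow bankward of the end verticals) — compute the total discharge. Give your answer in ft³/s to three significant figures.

959 ft³/s

w_2 = (31.9 − 0.0)/2 = 15.95 ft; q_2 = 3.23 × 2.85 × 15.95 = 146.8 ft³/s
w_3 = (47.2 − 9.7)/2 = 18.75 ft; q_3 = 3.66 × 5.01 × 18.75 = 343.8 ft³/s
w_4 = (63.2 − 31.9)/2 = 15.65 ft; q_4 = 3.13 × 5.00 × 15.65 = 244.9 ft³/s
w_5 = (82.9 − 47.2)/2 = 17.85 ft; q_5 = 3.18 × 3.93 × 17.85 = 223.1 ft³/s
Stations 1, 6 contribute zero (depth or velocity is 0).
Q = Σ qᵢ = 958.6 ft³/s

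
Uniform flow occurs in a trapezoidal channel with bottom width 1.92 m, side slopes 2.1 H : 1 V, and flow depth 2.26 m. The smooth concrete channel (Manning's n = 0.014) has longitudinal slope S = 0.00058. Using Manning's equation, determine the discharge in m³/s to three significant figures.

A = (b + z·y)·y = (1.92 + 2.1×2.26)×2.26 = 15.07 m²
P = b + 2y√(1+z²) = 1.92 + 2×2.26×√(1+2.1²) = 12.43 m
R = A/P = 15.07/12.43 = 1.212 m
Q = (1/n)·A·R^(2/3)·S^(1/2) = (1/0.014) × 15.07 × 1.212^(2/3) × 0.00058^(1/2) = 29.45 m³/s

29.5 m³/s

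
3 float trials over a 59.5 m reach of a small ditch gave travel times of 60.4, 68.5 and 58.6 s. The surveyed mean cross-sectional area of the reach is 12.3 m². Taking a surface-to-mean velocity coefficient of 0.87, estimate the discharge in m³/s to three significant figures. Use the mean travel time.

t̄ = (60.4 + 68.5 + 58.6) / 3 = 62.5 s
v_surface = L / t̄ = 59.5 / 62.5 = 0.9520 m/s
v_mean = 0.87 × 0.9520 = 0.8282 m/s
Q = A × v_mean = 12.3 × 0.8282 = 10.19 m³/s

10.2 m³/s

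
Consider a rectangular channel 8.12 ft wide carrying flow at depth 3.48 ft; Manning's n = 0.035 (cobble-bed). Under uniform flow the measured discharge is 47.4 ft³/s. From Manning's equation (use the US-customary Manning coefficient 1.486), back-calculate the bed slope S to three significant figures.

A = b·y = 8.12 × 3.48 = 28.26 ft²
P = b + 2y = 8.12 + 2×3.48 = 15.08 ft
R = A/P = 28.26/15.08 = 1.874 ft
S = (Q·n / (1.486·A·R^(2/3)))² = (47.4×0.035 / (1.486×28.26×1.520))² = 0.0006757

0.000676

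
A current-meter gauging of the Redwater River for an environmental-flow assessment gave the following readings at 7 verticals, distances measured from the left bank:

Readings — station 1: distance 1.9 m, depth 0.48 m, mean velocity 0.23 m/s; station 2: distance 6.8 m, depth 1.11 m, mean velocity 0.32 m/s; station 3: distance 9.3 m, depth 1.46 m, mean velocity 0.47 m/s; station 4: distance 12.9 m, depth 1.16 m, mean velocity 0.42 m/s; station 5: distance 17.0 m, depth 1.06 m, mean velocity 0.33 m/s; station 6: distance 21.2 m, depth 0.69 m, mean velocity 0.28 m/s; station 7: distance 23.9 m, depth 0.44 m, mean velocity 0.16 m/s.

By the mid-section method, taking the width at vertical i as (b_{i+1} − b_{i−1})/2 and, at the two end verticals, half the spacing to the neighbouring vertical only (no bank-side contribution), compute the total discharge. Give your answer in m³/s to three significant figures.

7.77 m³/s

w_1 = (6.8 − 1.9)/2 = 2.45 m; q_1 = 0.23 × 0.48 × 2.45 = 0.2705 m³/s
w_2 = (9.3 − 1.9)/2 = 3.7 m; q_2 = 0.32 × 1.11 × 3.7 = 1.314 m³/s
w_3 = (12.9 − 6.8)/2 = 3.05 m; q_3 = 0.47 × 1.46 × 3.05 = 2.093 m³/s
w_4 = (17.0 − 9.3)/2 = 3.85 m; q_4 = 0.42 × 1.16 × 3.85 = 1.876 m³/s
w_5 = (21.2 − 12.9)/2 = 4.15 m; q_5 = 0.33 × 1.06 × 4.15 = 1.452 m³/s
w_6 = (23.9 − 17.0)/2 = 3.45 m; q_6 = 0.28 × 0.69 × 3.45 = 0.6665 m³/s
w_7 = (23.9 − 21.2)/2 = 1.35 m; q_7 = 0.16 × 0.44 × 1.35 = 0.09504 m³/s
Q = Σ qᵢ = 7.767 m³/s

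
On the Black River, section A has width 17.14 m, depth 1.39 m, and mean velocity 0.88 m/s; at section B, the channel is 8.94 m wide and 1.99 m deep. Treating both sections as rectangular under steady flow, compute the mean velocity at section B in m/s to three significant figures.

1.18 m/s

Q = A₁V₁ = (17.14×1.39) × 0.88 = 20.97 m³/s
A₂ = 8.94 × 1.99 = 17.79 m²
V₂ = Q/A₂ = 20.97/17.79 = 1.178 m/s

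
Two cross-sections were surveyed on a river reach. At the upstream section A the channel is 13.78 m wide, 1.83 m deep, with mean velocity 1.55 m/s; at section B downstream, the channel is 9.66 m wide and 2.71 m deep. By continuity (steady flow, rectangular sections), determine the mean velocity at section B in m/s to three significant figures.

1.49 m/s

Q = A₁V₁ = (13.78×1.83) × 1.55 = 39.09 m³/s
A₂ = 9.66 × 2.71 = 26.18 m²
V₂ = Q/A₂ = 39.09/26.18 = 1.493 m/s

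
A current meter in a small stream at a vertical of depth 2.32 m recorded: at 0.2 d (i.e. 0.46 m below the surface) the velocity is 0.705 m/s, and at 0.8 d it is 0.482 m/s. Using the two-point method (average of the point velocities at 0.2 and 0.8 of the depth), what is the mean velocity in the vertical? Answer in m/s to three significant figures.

0.594 m/s

v̄ = (0.705 + 0.482) / 2 = 0.5935 m/s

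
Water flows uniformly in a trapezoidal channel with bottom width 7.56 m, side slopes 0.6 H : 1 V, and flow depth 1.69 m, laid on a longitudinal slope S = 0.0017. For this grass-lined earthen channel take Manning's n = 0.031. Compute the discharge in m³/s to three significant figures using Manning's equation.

A = (b + z·y)·y = (7.56 + 0.6×1.69)×1.69 = 14.49 m²
P = b + 2y√(1+z²) = 7.56 + 2×1.69×√(1+0.6²) = 11.50 m
R = A/P = 14.49/11.50 = 1.260 m
Q = (1/n)·A·R^(2/3)·S^(1/2) = (1/0.031) × 14.49 × 1.260^(2/3) × 0.0017^(1/2) = 22.48 m³/s

22.5 m³/s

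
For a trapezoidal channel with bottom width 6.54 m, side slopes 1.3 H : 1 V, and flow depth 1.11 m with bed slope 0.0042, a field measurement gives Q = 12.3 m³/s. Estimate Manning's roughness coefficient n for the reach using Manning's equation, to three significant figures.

A = (b + z·y)·y = (6.54 + 1.3×1.11)×1.11 = 8.861 m²
P = b + 2y√(1+z²) = 6.54 + 2×1.11×√(1+1.3²) = 10.18 m
R = A/P = 8.861/10.18 = 0.8704 m
n = (1/Q)·A·R^(2/3)·S^(1/2) = (1/12.3) × 8.861 × 0.9116 × 0.06481 = 0.04256

0.0426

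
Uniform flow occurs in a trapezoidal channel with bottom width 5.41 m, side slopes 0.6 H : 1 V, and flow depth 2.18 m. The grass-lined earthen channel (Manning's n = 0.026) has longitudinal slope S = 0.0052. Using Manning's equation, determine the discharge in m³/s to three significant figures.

50.7 m³/s

A = (b + z·y)·y = (5.41 + 0.6×2.18)×2.18 = 14.65 m²
P = b + 2y√(1+z²) = 5.41 + 2×2.18×√(1+0.6²) = 10.49 m
R = A/P = 14.65/10.49 = 1.396 m
Q = (1/n)·A·R^(2/3)·S^(1/2) = (1/0.026) × 14.65 × 1.396^(2/3) × 0.0052^(1/2) = 50.72 m³/s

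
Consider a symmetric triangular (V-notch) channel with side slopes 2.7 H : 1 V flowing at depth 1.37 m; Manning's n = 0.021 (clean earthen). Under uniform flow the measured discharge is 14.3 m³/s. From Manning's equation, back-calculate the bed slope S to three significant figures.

0.00634

A = z·y² = 2.7×1.37² = 5.068 m²
P = 2y√(1+z²) = 2×1.37×√(1+2.7²) = 7.889 m
R = A/P = 5.068/7.889 = 0.6424 m
S = (Q·n / (1·A·R^(2/3)))² = (14.3×0.021 / (1×5.068×0.7445))² = 0.006336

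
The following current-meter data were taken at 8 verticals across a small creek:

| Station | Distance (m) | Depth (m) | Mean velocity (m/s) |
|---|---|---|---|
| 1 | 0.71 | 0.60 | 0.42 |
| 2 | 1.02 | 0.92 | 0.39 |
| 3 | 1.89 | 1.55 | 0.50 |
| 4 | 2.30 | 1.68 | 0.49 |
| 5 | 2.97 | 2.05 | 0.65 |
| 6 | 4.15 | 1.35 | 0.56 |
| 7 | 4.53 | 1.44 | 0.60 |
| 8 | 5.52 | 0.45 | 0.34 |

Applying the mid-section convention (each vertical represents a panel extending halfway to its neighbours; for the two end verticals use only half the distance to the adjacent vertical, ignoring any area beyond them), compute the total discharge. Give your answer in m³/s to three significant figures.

w_1 = (1.02 − 0.71)/2 = 0.155 m; q_1 = 0.42 × 0.60 × 0.155 = 0.03906 m³/s
w_2 = (1.89 − 0.71)/2 = 0.59 m; q_2 = 0.39 × 0.92 × 0.59 = 0.2117 m³/s
w_3 = (2.30 − 1.02)/2 = 0.64 m; q_3 = 0.50 × 1.55 × 0.64 = 0.4960 m³/s
w_4 = (2.97 − 1.89)/2 = 0.54 m; q_4 = 0.49 × 1.68 × 0.54 = 0.4445 m³/s
w_5 = (4.15 − 2.30)/2 = 0.925 m; q_5 = 0.65 × 2.05 × 0.925 = 1.233 m³/s
w_6 = (4.53 − 2.97)/2 = 0.78 m; q_6 = 0.56 × 1.35 × 0.78 = 0.5897 m³/s
w_7 = (5.52 − 4.15)/2 = 0.685 m; q_7 = 0.60 × 1.44 × 0.685 = 0.5918 m³/s
w_8 = (5.52 − 4.53)/2 = 0.495 m; q_8 = 0.34 × 0.45 × 0.495 = 0.07574 m³/s
Q = Σ qᵢ = 3.681 m³/s

3.68 m³/s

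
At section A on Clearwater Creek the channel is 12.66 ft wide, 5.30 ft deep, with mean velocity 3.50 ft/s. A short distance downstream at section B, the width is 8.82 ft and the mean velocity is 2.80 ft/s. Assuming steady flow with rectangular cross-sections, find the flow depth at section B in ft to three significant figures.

9.51 ft

Q = A₁V₁ = (12.66×5.30) × 3.50 = 234.8 ft³/s
d₂ = Q/(b₂ V₂) = 234.8/(8.82×2.80) = 9.509 ft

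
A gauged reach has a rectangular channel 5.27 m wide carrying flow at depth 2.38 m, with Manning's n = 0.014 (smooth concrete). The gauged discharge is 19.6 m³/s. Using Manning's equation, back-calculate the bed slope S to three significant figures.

0.000355

A = b·y = 5.27 × 2.38 = 12.54 m²
P = b + 2y = 5.27 + 2×2.38 = 10.03 m
R = A/P = 12.54/10.03 = 1.251 m
S = (Q·n / (1·A·R^(2/3)))² = (19.6×0.014 / (1×12.54×1.161))² = 0.0003553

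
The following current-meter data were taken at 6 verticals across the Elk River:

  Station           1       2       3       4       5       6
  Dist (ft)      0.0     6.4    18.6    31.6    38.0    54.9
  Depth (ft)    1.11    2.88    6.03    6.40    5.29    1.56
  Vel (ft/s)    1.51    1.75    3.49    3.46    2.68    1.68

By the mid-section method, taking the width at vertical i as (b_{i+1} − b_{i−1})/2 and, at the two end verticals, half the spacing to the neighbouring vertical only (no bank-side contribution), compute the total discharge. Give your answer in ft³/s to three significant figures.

w_1 = (6.4 − 0.0)/2 = 3.2 ft; q_1 = 1.51 × 1.11 × 3.2 = 5.364 ft³/s
w_2 = (18.6 − 0.0)/2 = 9.3 ft; q_2 = 1.75 × 2.88 × 9.3 = 46.87 ft³/s
w_3 = (31.6 − 6.4)/2 = 12.6 ft; q_3 = 3.49 × 6.03 × 12.6 = 265.2 ft³/s
w_4 = (38.0 − 18.6)/2 = 9.7 ft; q_4 = 3.46 × 6.40 × 9.7 = 214.8 ft³/s
w_5 = (54.9 − 31.6)/2 = 11.65 ft; q_5 = 2.68 × 5.29 × 11.65 = 165.2 ft³/s
w_6 = (54.9 − 38.0)/2 = 8.45 ft; q_6 = 1.68 × 1.56 × 8.45 = 22.15 ft³/s
Q = Σ qᵢ = 719.5 ft³/s

720 ft³/s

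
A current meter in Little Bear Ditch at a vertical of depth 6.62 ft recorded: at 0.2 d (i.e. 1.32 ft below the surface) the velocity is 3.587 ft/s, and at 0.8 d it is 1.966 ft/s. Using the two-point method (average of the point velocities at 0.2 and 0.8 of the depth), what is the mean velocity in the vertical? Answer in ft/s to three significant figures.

2.78 ft/s

v̄ = (3.587 + 1.966) / 2 = 2.777 ft/s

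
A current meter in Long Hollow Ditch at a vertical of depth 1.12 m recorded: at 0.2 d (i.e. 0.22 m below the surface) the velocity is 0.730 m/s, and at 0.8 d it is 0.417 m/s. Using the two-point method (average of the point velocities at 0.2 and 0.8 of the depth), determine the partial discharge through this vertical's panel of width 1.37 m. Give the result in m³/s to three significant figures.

0.880 m³/s

v̄ = (0.730 + 0.417) / 2 = 0.5735 m/s
q = v̄ × d × w = 0.5735 × 1.12 × 1.37 = 0.8800 m³/s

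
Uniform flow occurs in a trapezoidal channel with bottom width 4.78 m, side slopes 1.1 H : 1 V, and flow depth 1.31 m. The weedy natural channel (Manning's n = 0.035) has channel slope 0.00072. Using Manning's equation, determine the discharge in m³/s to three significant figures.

A = (b + z·y)·y = (4.78 + 1.1×1.31)×1.31 = 8.150 m²
P = b + 2y√(1+z²) = 4.78 + 2×1.31×√(1+1.1²) = 8.675 m
R = A/P = 8.150/8.675 = 0.9394 m
Q = (1/n)·A·R^(2/3)·S^(1/2) = (1/0.035) × 8.150 × 0.9394^(2/3) × 0.00072^(1/2) = 5.993 m³/s

5.99 m³/s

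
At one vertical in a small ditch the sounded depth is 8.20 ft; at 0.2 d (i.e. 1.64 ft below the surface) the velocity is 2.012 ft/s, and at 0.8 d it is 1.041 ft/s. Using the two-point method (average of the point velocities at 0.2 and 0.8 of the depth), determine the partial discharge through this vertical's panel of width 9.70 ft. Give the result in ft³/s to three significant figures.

121 ft³/s

v̄ = (2.012 + 1.041) / 2 = 1.527 ft/s
q = v̄ × d × w = 1.527 × 8.20 × 9.70 = 121.4 ft³/s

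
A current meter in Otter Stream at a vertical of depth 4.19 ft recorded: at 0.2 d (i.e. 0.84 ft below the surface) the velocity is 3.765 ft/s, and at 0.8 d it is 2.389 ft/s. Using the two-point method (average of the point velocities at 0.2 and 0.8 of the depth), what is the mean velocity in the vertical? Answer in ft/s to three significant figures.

3.08 ft/s

v̄ = (3.765 + 2.389) / 2 = 3.077 ft/s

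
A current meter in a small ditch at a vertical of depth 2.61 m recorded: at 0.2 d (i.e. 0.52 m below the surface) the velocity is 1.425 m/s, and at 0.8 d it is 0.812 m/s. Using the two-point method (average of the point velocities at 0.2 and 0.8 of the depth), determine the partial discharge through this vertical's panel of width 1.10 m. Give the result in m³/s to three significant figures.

3.21 m³/s

v̄ = (1.425 + 0.812) / 2 = 1.119 m/s
q = v̄ × d × w = 1.119 × 2.61 × 1.10 = 3.211 m³/s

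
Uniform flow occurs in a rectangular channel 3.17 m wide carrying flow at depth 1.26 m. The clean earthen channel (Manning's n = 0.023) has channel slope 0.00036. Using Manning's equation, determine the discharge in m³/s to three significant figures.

A = b·y = 3.17 × 1.26 = 3.994 m²
P = b + 2y = 3.17 + 2×1.26 = 5.690 m
R = A/P = 3.994/5.690 = 0.7020 m
Q = (1/n)·A·R^(2/3)·S^(1/2) = (1/0.023) × 3.994 × 0.7020^(2/3) × 0.00036^(1/2) = 2.603 m³/s

2.60 m³/s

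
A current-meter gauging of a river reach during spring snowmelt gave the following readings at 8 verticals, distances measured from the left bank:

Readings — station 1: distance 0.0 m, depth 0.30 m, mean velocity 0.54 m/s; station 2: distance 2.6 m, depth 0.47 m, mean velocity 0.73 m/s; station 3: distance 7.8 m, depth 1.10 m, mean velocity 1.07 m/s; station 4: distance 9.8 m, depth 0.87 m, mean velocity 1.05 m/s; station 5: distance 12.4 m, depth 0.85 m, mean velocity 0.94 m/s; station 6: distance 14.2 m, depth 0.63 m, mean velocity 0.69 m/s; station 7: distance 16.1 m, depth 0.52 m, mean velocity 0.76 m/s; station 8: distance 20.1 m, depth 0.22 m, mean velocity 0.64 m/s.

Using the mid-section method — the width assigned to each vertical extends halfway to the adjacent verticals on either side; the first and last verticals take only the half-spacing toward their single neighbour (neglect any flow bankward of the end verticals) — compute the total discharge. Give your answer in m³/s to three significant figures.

11.9 m³/s

w_1 = (2.6 − 0.0)/2 = 1.3 m; q_1 = 0.54 × 0.30 × 1.3 = 0.2106 m³/s
w_2 = (7.8 − 0.0)/2 = 3.9 m; q_2 = 0.73 × 0.47 × 3.9 = 1.338 m³/s
w_3 = (9.8 − 2.6)/2 = 3.6 m; q_3 = 1.07 × 1.10 × 3.6 = 4.237 m³/s
w_4 = (12.4 − 7.8)/2 = 2.3 m; q_4 = 1.05 × 0.87 × 2.3 = 2.101 m³/s
w_5 = (14.2 − 9.8)/2 = 2.2 m; q_5 = 0.94 × 0.85 × 2.2 = 1.758 m³/s
w_6 = (16.1 − 12.4)/2 = 1.85 m; q_6 = 0.69 × 0.63 × 1.85 = 0.8042 m³/s
w_7 = (20.1 − 14.2)/2 = 2.95 m; q_7 = 0.76 × 0.52 × 2.95 = 1.166 m³/s
w_8 = (20.1 − 16.1)/2 = 2 m; q_8 = 0.64 × 0.22 × 2 = 0.2816 m³/s
Q = Σ qᵢ = 11.90 m³/s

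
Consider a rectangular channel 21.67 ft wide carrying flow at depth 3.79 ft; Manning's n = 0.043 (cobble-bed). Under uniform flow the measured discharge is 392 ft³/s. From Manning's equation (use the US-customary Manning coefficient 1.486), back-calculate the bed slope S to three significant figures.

0.00482

A = b·y = 21.67 × 3.79 = 82.13 ft²
P = b + 2y = 21.67 + 2×3.79 = 29.25 ft
R = A/P = 82.13/29.25 = 2.808 ft
S = (Q·n / (1.486·A·R^(2/3)))² = (392×0.043 / (1.486×82.13×1.990))² = 0.004816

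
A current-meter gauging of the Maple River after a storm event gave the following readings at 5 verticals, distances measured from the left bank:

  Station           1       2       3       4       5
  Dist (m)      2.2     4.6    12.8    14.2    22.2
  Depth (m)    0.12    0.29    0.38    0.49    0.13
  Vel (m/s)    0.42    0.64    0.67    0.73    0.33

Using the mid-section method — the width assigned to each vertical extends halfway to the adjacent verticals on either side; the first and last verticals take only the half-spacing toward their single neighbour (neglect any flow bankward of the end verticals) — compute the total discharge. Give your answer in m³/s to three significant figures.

w_1 = (4.6 − 2.2)/2 = 1.2 m; q_1 = 0.42 × 0.12 × 1.2 = 0.06048 m³/s
w_2 = (12.8 − 2.2)/2 = 5.3 m; q_2 = 0.64 × 0.29 × 5.3 = 0.9837 m³/s
w_3 = (14.2 − 4.6)/2 = 4.8 m; q_3 = 0.67 × 0.38 × 4.8 = 1.222 m³/s
w_4 = (22.2 − 12.8)/2 = 4.7 m; q_4 = 0.73 × 0.49 × 4.7 = 1.681 m³/s
w_5 = (22.2 − 14.2)/2 = 4 m; q_5 = 0.33 × 0.13 × 4 = 0.1716 m³/s
Q = Σ qᵢ = 4.119 m³/s

4.12 m³/s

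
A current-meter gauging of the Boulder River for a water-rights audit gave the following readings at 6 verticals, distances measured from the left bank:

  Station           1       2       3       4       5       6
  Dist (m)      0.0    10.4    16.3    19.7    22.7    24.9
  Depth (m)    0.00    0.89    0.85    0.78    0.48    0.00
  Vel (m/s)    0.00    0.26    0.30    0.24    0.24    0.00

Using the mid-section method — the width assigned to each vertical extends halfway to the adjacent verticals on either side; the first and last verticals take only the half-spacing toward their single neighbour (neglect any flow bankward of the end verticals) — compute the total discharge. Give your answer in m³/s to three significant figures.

w_2 = (16.3 − 0.0)/2 = 8.15 m; q_2 = 0.26 × 0.89 × 8.15 = 1.886 m³/s
w_3 = (19.7 − 10.4)/2 = 4.65 m; q_3 = 0.30 × 0.85 × 4.65 = 1.186 m³/s
w_4 = (22.7 − 16.3)/2 = 3.2 m; q_4 = 0.24 × 0.78 × 3.2 = 0.5990 m³/s
w_5 = (24.9 − 19.7)/2 = 2.6 m; q_5 = 0.24 × 0.48 × 2.6 = 0.2995 m³/s
Stations 1, 6 contribute zero (depth or velocity is 0).
Q = Σ qᵢ = 3.970 m³/s

3.97 m³/s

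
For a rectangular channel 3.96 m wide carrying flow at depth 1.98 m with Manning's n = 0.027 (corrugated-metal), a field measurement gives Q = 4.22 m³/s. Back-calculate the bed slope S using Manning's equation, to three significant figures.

0.000214

A = b·y = 3.96 × 1.98 = 7.841 m²
P = b + 2y = 3.96 + 2×1.98 = 7.920 m
R = A/P = 7.841/7.920 = 0.9900 m
S = (Q·n / (1·A·R^(2/3)))² = (4.22×0.027 / (1×7.841×0.9933))² = 0.0002140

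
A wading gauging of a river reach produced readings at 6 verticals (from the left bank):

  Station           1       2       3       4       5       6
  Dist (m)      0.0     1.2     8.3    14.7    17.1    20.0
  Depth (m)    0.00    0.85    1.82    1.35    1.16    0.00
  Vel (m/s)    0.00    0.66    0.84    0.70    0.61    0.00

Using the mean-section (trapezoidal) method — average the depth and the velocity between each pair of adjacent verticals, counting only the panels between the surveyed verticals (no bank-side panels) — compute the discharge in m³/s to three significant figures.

17.6 m³/s

Panel 1-2: Δb = 1.2 m, d̄ = (0.00+0.85)/2 = 0.425, v̄ = (0.00+0.66)/2 = 0.33 → q = 1.2×0.425×0.33 = 0.1683 m³/s
Panel 2-3: Δb = 7.1 m, d̄ = (0.85+1.82)/2 = 1.335, v̄ = (0.66+0.84)/2 = 0.75 → q = 7.1×1.335×0.75 = 7.109 m³/s
Panel 3-4: Δb = 6.4 m, d̄ = (1.82+1.35)/2 = 1.585, v̄ = (0.84+0.70)/2 = 0.77 → q = 6.4×1.585×0.77 = 7.811 m³/s
Panel 4-5: Δb = 2.4 m, d̄ = (1.35+1.16)/2 = 1.255, v̄ = (0.70+0.61)/2 = 0.655 → q = 2.4×1.255×0.655 = 1.973 m³/s
Panel 5-6: Δb = 2.9 m, d̄ = (1.16+0.00)/2 = 0.58, v̄ = (0.61+0.00)/2 = 0.305 → q = 2.9×0.58×0.305 = 0.5130 m³/s
Q = Σ q = 17.57 m³/s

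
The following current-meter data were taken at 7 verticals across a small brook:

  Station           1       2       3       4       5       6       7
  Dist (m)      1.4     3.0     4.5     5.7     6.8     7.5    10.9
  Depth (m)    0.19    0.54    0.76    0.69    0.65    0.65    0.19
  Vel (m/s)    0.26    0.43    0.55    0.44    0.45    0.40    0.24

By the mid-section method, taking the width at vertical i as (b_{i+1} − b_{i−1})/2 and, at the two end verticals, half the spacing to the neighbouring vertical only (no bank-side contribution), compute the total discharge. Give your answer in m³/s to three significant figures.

w_1 = (3.0 − 1.4)/2 = 0.8 m; q_1 = 0.26 × 0.19 × 0.8 = 0.03952 m³/s
w_2 = (4.5 − 1.4)/2 = 1.55 m; q_2 = 0.43 × 0.54 × 1.55 = 0.3599 m³/s
w_3 = (5.7 − 3.0)/2 = 1.35 m; q_3 = 0.55 × 0.76 × 1.35 = 0.5643 m³/s
w_4 = (6.8 − 4.5)/2 = 1.15 m; q_4 = 0.44 × 0.69 × 1.15 = 0.3491 m³/s
w_5 = (7.5 − 5.7)/2 = 0.9 m; q_5 = 0.45 × 0.65 × 0.9 = 0.2633 m³/s
w_6 = (10.9 − 6.8)/2 = 2.05 m; q_6 = 0.40 × 0.65 × 2.05 = 0.5330 m³/s
w_7 = (10.9 − 7.5)/2 = 1.7 m; q_7 = 0.24 × 0.19 × 1.7 = 0.07752 m³/s
Q = Σ qᵢ = 2.187 m³/s

2.19 m³/s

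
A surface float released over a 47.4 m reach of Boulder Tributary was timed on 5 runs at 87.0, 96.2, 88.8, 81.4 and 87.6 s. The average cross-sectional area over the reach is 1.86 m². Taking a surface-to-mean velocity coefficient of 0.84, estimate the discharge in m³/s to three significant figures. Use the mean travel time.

t̄ = (87.0 + 96.2 + 88.8 + 81.4 + 87.6) / 5 = 88.2 s
v_surface = L / t̄ = 47.4 / 88.2 = 0.5374 m/s
v_mean = 0.84 × 0.5374 = 0.4514 m/s
Q = A × v_mean = 1.86 × 0.4514 = 0.8397 m³/s

0.840 m³/s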